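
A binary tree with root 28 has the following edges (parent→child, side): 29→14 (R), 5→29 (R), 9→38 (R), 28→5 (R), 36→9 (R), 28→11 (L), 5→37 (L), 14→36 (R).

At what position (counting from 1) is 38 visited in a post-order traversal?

Post-order visits the left subtree, then the right subtree, then the node.
At 28: go left to 11.
  11 is a leaf — visit 11.
At 28: go right to 5.
  At 5: go left to 37.
    37 is a leaf — visit 37.
  At 5: go right to 29.
    At 29: no left child.
    At 29: go right to 14.
      At 14: no left child.
      At 14: go right to 36.
        At 36: no left child.
        At 36: go right to 9.
          At 9: no left child.
          At 9: go right to 38.
            38 is a leaf — visit 38.
          Visit 9.
        Visit 36.
      Visit 14.
    Visit 29.
  Visit 5.
Visit 28.
Full post-order sequence: 11, 37, 38, 9, 36, 14, 29, 5, 28.

3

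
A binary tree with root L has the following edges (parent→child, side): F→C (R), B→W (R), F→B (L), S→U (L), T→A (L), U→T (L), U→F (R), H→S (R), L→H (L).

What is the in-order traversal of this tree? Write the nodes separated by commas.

H, A, T, U, B, W, F, C, S, L

In-order visits the left subtree, then the node, then the right subtree.
At L: go left to H.
  At H: no left child.
  Visit H.
  At H: go right to S.
    At S: go left to U.
      At U: go left to T.
        At T: go left to A.
          A is a leaf — visit A.
        Visit T.
        At T: no right child.
      Visit U.
      At U: go right to F.
        At F: go left to B.
          At B: no left child.
          Visit B.
          At B: go right to W.
            W is a leaf — visit W.
        Visit F.
        At F: go right to C.
          C is a leaf — visit C.
    Visit S.
    At S: no right child.
Visit L.
At L: no right child.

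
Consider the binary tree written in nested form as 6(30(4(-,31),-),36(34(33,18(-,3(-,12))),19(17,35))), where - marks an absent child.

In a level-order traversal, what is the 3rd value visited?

Level-order visits nodes level by level from the root, left to right within each level.
Level 0: 6
Level 1: 30, 36
Level 2: 4, 34, 19
Level 3: 31, 33, 18, 17, 35
Level 4: 3
Level 5: 12
Full level-order sequence: 6, 30, 36, 4, 34, 19, 31, 33, 18, 17, 35, 3, 12.

36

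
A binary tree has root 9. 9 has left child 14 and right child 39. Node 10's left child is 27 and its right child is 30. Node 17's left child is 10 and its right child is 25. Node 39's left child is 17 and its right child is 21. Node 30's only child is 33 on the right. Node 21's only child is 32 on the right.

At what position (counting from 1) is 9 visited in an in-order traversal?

2

In-order visits the left subtree, then the node, then the right subtree.
At 9: go left to 14.
  14 is a leaf — visit 14.
Visit 9.
At 9: go right to 39.
  At 39: go left to 17.
    At 17: go left to 10.
      At 10: go left to 27.
        27 is a leaf — visit 27.
      Visit 10.
      At 10: go right to 30.
        At 30: no left child.
        Visit 30.
        At 30: go right to 33.
          33 is a leaf — visit 33.
    Visit 17.
    At 17: go right to 25.
      25 is a leaf — visit 25.
  Visit 39.
  At 39: go right to 21.
    At 21: no left child.
    Visit 21.
    At 21: go right to 32.
      32 is a leaf — visit 32.
Full in-order sequence: 14, 9, 27, 10, 30, 33, 17, 25, 39, 21, 32.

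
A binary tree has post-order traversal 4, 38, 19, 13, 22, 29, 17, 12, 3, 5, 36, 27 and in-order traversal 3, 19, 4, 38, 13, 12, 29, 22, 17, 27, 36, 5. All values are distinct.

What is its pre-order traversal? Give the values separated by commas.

27, 3, 12, 13, 19, 38, 4, 17, 29, 22, 36, 5

The last element of post-order is the root; it splits in-order into left and right subtrees.
Root 27: left subtree has 9 nodes {3, 19, 4, 38, 13, 12, 29, 22, 17}, right has 2 {36, 5}.
  Root 3: left subtree has 0 nodes { }, right has 8 {19, 4, 38, 13, 12, 29, 22, 17}.
    Root 12: left subtree has 4 nodes {19, 4, 38, 13}, right has 3 {29, 22, 17}.
      Root 13: left subtree has 3 nodes {19, 4, 38}, right has 0 { }.
        Root 19: left subtree has 0 nodes { }, right has 2 {4, 38}.
          Root 38: left subtree has 1 node {4}, right has 0 { }.
      Root 17: left subtree has 2 nodes {29, 22}, right has 0 { }.
        Root 29: left subtree has 0 nodes { }, right has 1 {22}.
  Root 36: left subtree has 0 nodes { }, right has 1 {5}.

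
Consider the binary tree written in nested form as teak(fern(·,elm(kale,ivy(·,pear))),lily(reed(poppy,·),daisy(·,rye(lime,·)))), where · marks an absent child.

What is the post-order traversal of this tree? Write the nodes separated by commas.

Post-order visits the left subtree, then the right subtree, then the node.
At teak: go left to fern.
  At fern: no left child.
  At fern: go right to elm.
    At elm: go left to kale.
      kale is a leaf — visit kale.
    At elm: go right to ivy.
      At ivy: no left child.
      At ivy: go right to pear.
        pear is a leaf — visit pear.
      Visit ivy.
    Visit elm.
  Visit fern.
At teak: go right to lily.
  At lily: go left to reed.
    At reed: go left to poppy.
      poppy is a leaf — visit poppy.
    At reed: no right child.
    Visit reed.
  At lily: go right to daisy.
    At daisy: no left child.
    At daisy: go right to rye.
      At rye: go left to lime.
        lime is a leaf — visit lime.
      At rye: no right child.
      Visit rye.
    Visit daisy.
  Visit lily.
Visit teak.

kale, pear, ivy, elm, fern, poppy, reed, lime, rye, daisy, lily, teak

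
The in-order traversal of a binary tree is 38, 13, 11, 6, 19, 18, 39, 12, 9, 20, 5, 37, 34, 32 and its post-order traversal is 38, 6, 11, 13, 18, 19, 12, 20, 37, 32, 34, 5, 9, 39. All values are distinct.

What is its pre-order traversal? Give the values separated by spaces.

The last element of post-order is the root; it splits in-order into left and right subtrees.
Root 39: left subtree has 6 nodes {38, 13, 11, 6, 19, 18}, right has 7 {12, 9, 20, 5, 37, 34, 32}.
  Root 19: left subtree has 4 nodes {38, 13, 11, 6}, right has 1 {18}.
    Root 13: left subtree has 1 node {38}, right has 2 {11, 6}.
      Root 11: left subtree has 0 nodes { }, right has 1 {6}.
  Root 9: left subtree has 1 node {12}, right has 5 {20, 5, 37, 34, 32}.
    Root 5: left subtree has 1 node {20}, right has 3 {37, 34, 32}.
      Root 34: left subtree has 1 node {37}, right has 1 {32}.

39 19 13 38 11 6 18 9 12 5 20 34 37 32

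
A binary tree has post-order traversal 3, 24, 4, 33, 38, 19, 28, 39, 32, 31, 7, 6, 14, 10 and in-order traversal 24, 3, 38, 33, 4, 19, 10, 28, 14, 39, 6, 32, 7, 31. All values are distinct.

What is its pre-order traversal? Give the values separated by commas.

The last element of post-order is the root; it splits in-order into left and right subtrees.
Root 10: left subtree has 6 nodes {24, 3, 38, 33, 4, 19}, right has 7 {28, 14, 39, 6, 32, 7, 31}.
  Root 19: left subtree has 5 nodes {24, 3, 38, 33, 4}, right has 0 { }.
    Root 38: left subtree has 2 nodes {24, 3}, right has 2 {33, 4}.
      Root 24: left subtree has 0 nodes { }, right has 1 {3}.
      Root 33: left subtree has 0 nodes { }, right has 1 {4}.
  Root 14: left subtree has 1 node {28}, right has 5 {39, 6, 32, 7, 31}.
    Root 6: left subtree has 1 node {39}, right has 3 {32, 7, 31}.
      Root 7: left subtree has 1 node {32}, right has 1 {31}.

10, 19, 38, 24, 3, 33, 4, 14, 28, 6, 39, 7, 32, 31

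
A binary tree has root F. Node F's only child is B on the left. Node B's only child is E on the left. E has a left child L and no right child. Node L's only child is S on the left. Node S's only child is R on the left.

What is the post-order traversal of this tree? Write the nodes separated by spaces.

Post-order visits the left subtree, then the right subtree, then the node.
At F: go left to B.
  At B: go left to E.
    At E: go left to L.
      At L: go left to S.
        At S: go left to R.
          R is a leaf — visit R.
        At S: no right child.
        Visit S.
      At L: no right child.
      Visit L.
    At E: no right child.
    Visit E.
  At B: no right child.
  Visit B.
At F: no right child.
Visit F.

R S L E B F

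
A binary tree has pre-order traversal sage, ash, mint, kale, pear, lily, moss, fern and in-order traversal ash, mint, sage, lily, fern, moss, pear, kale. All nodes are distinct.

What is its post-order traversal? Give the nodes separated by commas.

The first element of pre-order is the root; it splits in-order into left and right subtrees.
Root sage: left subtree has 2 nodes {ash, mint}, right has 5 {lily, fern, moss, pear, kale}.
  Root ash: left subtree has 0 nodes { }, right has 1 {mint}.
  Root kale: left subtree has 4 nodes {lily, fern, moss, pear}, right has 0 { }.
    Root pear: left subtree has 3 nodes {lily, fern, moss}, right has 0 { }.
      Root lily: left subtree has 0 nodes { }, right has 2 {fern, moss}.
        Root moss: left subtree has 1 node {fern}, right has 0 { }.

mint, ash, fern, moss, lily, pear, kale, sage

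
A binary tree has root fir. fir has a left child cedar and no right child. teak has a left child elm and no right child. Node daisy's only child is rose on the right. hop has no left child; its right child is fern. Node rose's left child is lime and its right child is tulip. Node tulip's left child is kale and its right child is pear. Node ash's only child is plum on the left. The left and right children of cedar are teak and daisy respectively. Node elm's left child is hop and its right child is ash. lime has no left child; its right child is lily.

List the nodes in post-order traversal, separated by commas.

fern, hop, plum, ash, elm, teak, lily, lime, kale, pear, tulip, rose, daisy, cedar, fir

Post-order visits the left subtree, then the right subtree, then the node.
At fir: go left to cedar.
  At cedar: go left to teak.
    At teak: go left to elm.
      At elm: go left to hop.
        At hop: no left child.
        At hop: go right to fern.
          fern is a leaf — visit fern.
        Visit hop.
      At elm: go right to ash.
        At ash: go left to plum.
          plum is a leaf — visit plum.
        At ash: no right child.
        Visit ash.
      Visit elm.
    At teak: no right child.
    Visit teak.
  At cedar: go right to daisy.
    At daisy: no left child.
    At daisy: go right to rose.
      At rose: go left to lime.
        At lime: no left child.
        At lime: go right to lily.
          lily is a leaf — visit lily.
        Visit lime.
      At rose: go right to tulip.
        At tulip: go left to kale.
          kale is a leaf — visit kale.
        At tulip: go right to pear.
          pear is a leaf — visit pear.
        Visit tulip.
      Visit rose.
    Visit daisy.
  Visit cedar.
At fir: no right child.
Visit fir.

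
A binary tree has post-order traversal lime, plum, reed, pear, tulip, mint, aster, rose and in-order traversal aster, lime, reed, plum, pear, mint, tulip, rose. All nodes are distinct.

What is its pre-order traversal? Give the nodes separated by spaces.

The last element of post-order is the root; it splits in-order into left and right subtrees.
Root rose: left subtree has 7 nodes {aster, lime, reed, plum, pear, mint, tulip}, right has 0 { }.
  Root aster: left subtree has 0 nodes { }, right has 6 {lime, reed, plum, pear, mint, tulip}.
    Root mint: left subtree has 4 nodes {lime, reed, plum, pear}, right has 1 {tulip}.
      Root pear: left subtree has 3 nodes {lime, reed, plum}, right has 0 { }.
        Root reed: left subtree has 1 node {lime}, right has 1 {plum}.

rose aster mint pear reed lime plum tulip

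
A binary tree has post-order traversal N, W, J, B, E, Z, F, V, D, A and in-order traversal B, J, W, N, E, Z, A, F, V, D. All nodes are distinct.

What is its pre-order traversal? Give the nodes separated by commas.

A, Z, E, B, J, W, N, D, V, F

The last element of post-order is the root; it splits in-order into left and right subtrees.
Root A: left subtree has 6 nodes {B, J, W, N, E, Z}, right has 3 {F, V, D}.
  Root Z: left subtree has 5 nodes {B, J, W, N, E}, right has 0 { }.
    Root E: left subtree has 4 nodes {B, J, W, N}, right has 0 { }.
      Root B: left subtree has 0 nodes { }, right has 3 {J, W, N}.
        Root J: left subtree has 0 nodes { }, right has 2 {W, N}.
          Root W: left subtree has 0 nodes { }, right has 1 {N}.
  Root D: left subtree has 2 nodes {F, V}, right has 0 { }.
    Root V: left subtree has 1 node {F}, right has 0 { }.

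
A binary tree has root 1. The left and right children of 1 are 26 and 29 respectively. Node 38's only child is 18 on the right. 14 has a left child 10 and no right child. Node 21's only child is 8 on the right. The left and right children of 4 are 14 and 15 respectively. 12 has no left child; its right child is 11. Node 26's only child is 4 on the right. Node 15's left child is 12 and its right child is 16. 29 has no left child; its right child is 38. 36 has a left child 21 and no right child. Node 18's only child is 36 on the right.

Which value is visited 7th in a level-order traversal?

Level-order visits nodes level by level from the root, left to right within each level.
Level 0: 1
Level 1: 26, 29
Level 2: 4, 38
Level 3: 14, 15, 18
Level 4: 10, 12, 16, 36
Level 5: 11, 21
Level 6: 8
Full level-order sequence: 1, 26, 29, 4, 38, 14, 15, 18, 10, 12, 16, 36, 11, 21, 8.

15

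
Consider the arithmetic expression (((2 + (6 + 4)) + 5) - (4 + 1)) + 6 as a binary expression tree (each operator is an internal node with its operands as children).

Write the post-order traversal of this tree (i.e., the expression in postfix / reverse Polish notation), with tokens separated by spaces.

2 6 4 + + 5 + 4 1 + - 6 +

Post-order on an expression tree gives postfix notation: for each operator, emit left operand, right operand, then the operator.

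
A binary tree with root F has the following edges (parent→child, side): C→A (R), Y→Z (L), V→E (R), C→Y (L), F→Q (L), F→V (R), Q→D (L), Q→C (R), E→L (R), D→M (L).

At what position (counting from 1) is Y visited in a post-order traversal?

Post-order visits the left subtree, then the right subtree, then the node.
At F: go left to Q.
  At Q: go left to D.
    At D: go left to M.
      M is a leaf — visit M.
    At D: no right child.
    Visit D.
  At Q: go right to C.
    At C: go left to Y.
      At Y: go left to Z.
        Z is a leaf — visit Z.
      At Y: no right child.
      Visit Y.
    At C: go right to A.
      A is a leaf — visit A.
    Visit C.
  Visit Q.
At F: go right to V.
  At V: no left child.
  At V: go right to E.
    At E: no left child.
    At E: go right to L.
      L is a leaf — visit L.
    Visit E.
  Visit V.
Visit F.
Full post-order sequence: M, D, Z, Y, A, C, Q, L, E, V, F.

4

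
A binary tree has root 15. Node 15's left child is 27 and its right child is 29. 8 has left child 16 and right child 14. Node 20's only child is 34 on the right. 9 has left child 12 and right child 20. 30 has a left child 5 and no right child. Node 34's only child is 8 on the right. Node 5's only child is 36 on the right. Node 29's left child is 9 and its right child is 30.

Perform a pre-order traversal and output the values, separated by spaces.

Pre-order visits the node, then its left subtree, then its right subtree.
Visit 15.
At 15: go left to 27.
  27 is a leaf — visit 27.
At 15: go right to 29.
  Visit 29.
  At 29: go left to 9.
    Visit 9.
    At 9: go left to 12.
      12 is a leaf — visit 12.
    At 9: go right to 20.
      Visit 20.
      At 20: no left child.
      At 20: go right to 34.
        Visit 34.
        At 34: no left child.
        At 34: go right to 8.
          Visit 8.
          At 8: go left to 16.
            16 is a leaf — visit 16.
          At 8: go right to 14.
            14 is a leaf — visit 14.
  At 29: go right to 30.
    Visit 30.
    At 30: go left to 5.
      Visit 5.
      At 5: no left child.
      At 5: go right to 36.
        36 is a leaf — visit 36.
    At 30: no right child.

15 27 29 9 12 20 34 8 16 14 30 5 36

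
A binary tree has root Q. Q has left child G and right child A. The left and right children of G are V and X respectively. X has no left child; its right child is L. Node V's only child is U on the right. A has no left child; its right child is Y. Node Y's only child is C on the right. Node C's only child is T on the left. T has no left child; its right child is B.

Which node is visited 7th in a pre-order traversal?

Pre-order visits the node, then its left subtree, then its right subtree.
Visit Q.
At Q: go left to G.
  Visit G.
  At G: go left to V.
    Visit V.
    At V: no left child.
    At V: go right to U.
      U is a leaf — visit U.
  At G: go right to X.
    Visit X.
    At X: no left child.
    At X: go right to L.
      L is a leaf — visit L.
At Q: go right to A.
  Visit A.
  At A: no left child.
  At A: go right to Y.
    Visit Y.
    At Y: no left child.
    At Y: go right to C.
      Visit C.
      At C: go left to T.
        Visit T.
        At T: no left child.
        At T: go right to B.
          B is a leaf — visit B.
      At C: no right child.
Full pre-order sequence: Q, G, V, U, X, L, A, Y, C, T, B.

A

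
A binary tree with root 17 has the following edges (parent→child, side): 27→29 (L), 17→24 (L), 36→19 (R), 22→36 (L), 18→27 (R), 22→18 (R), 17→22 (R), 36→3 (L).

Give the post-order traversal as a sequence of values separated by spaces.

Post-order visits the left subtree, then the right subtree, then the node.
At 17: go left to 24.
  24 is a leaf — visit 24.
At 17: go right to 22.
  At 22: go left to 36.
    At 36: go left to 3.
      3 is a leaf — visit 3.
    At 36: go right to 19.
      19 is a leaf — visit 19.
    Visit 36.
  At 22: go right to 18.
    At 18: no left child.
    At 18: go right to 27.
      At 27: go left to 29.
        29 is a leaf — visit 29.
      At 27: no right child.
      Visit 27.
    Visit 18.
  Visit 22.
Visit 17.

24 3 19 36 29 27 18 22 17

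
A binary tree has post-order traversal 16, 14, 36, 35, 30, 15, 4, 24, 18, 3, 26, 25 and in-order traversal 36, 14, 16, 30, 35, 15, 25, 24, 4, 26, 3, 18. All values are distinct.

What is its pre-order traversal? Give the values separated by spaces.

The last element of post-order is the root; it splits in-order into left and right subtrees.
Root 25: left subtree has 6 nodes {36, 14, 16, 30, 35, 15}, right has 5 {24, 4, 26, 3, 18}.
  Root 15: left subtree has 5 nodes {36, 14, 16, 30, 35}, right has 0 { }.
    Root 30: left subtree has 3 nodes {36, 14, 16}, right has 1 {35}.
      Root 36: left subtree has 0 nodes { }, right has 2 {14, 16}.
        Root 14: left subtree has 0 nodes { }, right has 1 {16}.
  Root 26: left subtree has 2 nodes {24, 4}, right has 2 {3, 18}.
    Root 24: left subtree has 0 nodes { }, right has 1 {4}.
    Root 3: left subtree has 0 nodes { }, right has 1 {18}.

25 15 30 36 14 16 35 26 24 4 3 18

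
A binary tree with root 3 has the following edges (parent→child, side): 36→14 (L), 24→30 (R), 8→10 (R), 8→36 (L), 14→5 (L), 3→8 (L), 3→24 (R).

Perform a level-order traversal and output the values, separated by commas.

3, 8, 24, 36, 10, 30, 14, 5

Level-order visits nodes level by level from the root, left to right within each level.
Level 0: 3
Level 1: 8, 24
Level 2: 36, 10, 30
Level 3: 14
Level 4: 5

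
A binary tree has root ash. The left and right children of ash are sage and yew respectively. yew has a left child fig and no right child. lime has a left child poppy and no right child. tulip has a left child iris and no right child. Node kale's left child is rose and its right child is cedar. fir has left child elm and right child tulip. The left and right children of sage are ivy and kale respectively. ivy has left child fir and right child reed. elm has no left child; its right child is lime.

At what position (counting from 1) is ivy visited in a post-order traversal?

8

Post-order visits the left subtree, then the right subtree, then the node.
At ash: go left to sage.
  At sage: go left to ivy.
    At ivy: go left to fir.
      At fir: go left to elm.
        At elm: no left child.
        At elm: go right to lime.
          At lime: go left to poppy.
            poppy is a leaf — visit poppy.
          At lime: no right child.
          Visit lime.
        Visit elm.
      At fir: go right to tulip.
        At tulip: go left to iris.
          iris is a leaf — visit iris.
        At tulip: no right child.
        Visit tulip.
      Visit fir.
    At ivy: go right to reed.
      reed is a leaf — visit reed.
    Visit ivy.
  At sage: go right to kale.
    At kale: go left to rose.
      rose is a leaf — visit rose.
    At kale: go right to cedar.
      cedar is a leaf — visit cedar.
    Visit kale.
  Visit sage.
At ash: go right to yew.
  At yew: go left to fig.
    fig is a leaf — visit fig.
  At yew: no right child.
  Visit yew.
Visit ash.
Full post-order sequence: poppy, lime, elm, iris, tulip, fir, reed, ivy, rose, cedar, kale, sage, fig, yew, ash.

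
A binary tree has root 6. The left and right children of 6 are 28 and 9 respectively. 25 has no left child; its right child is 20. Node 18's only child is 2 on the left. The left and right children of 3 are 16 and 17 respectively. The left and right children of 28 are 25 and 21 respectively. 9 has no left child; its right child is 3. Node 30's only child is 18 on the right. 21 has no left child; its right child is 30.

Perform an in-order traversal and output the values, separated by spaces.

25 20 28 21 30 2 18 6 9 16 3 17

In-order visits the left subtree, then the node, then the right subtree.
At 6: go left to 28.
  At 28: go left to 25.
    At 25: no left child.
    Visit 25.
    At 25: go right to 20.
      20 is a leaf — visit 20.
  Visit 28.
  At 28: go right to 21.
    At 21: no left child.
    Visit 21.
    At 21: go right to 30.
      At 30: no left child.
      Visit 30.
      At 30: go right to 18.
        At 18: go left to 2.
          2 is a leaf — visit 2.
        Visit 18.
        At 18: no right child.
Visit 6.
At 6: go right to 9.
  At 9: no left child.
  Visit 9.
  At 9: go right to 3.
    At 3: go left to 16.
      16 is a leaf — visit 16.
    Visit 3.
    At 3: go right to 17.
      17 is a leaf — visit 17.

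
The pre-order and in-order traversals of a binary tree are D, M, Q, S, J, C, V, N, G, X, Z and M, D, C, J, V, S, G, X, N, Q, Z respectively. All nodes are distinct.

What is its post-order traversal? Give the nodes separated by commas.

The first element of pre-order is the root; it splits in-order into left and right subtrees.
Root D: left subtree has 1 node {M}, right has 9 {C, J, V, S, G, X, N, Q, Z}.
  Root Q: left subtree has 7 nodes {C, J, V, S, G, X, N}, right has 1 {Z}.
    Root S: left subtree has 3 nodes {C, J, V}, right has 3 {G, X, N}.
      Root J: left subtree has 1 node {C}, right has 1 {V}.
      Root N: left subtree has 2 nodes {G, X}, right has 0 { }.
        Root G: left subtree has 0 nodes { }, right has 1 {X}.

M, C, V, J, X, G, N, S, Z, Q, D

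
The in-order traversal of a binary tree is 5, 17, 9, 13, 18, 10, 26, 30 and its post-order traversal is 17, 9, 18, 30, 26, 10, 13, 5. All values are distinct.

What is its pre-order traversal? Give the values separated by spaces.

5 13 9 17 10 18 26 30

The last element of post-order is the root; it splits in-order into left and right subtrees.
Root 5: left subtree has 0 nodes { }, right has 7 {17, 9, 13, 18, 10, 26, 30}.
  Root 13: left subtree has 2 nodes {17, 9}, right has 4 {18, 10, 26, 30}.
    Root 9: left subtree has 1 node {17}, right has 0 { }.
    Root 10: left subtree has 1 node {18}, right has 2 {26, 30}.
      Root 26: left subtree has 0 nodes { }, right has 1 {30}.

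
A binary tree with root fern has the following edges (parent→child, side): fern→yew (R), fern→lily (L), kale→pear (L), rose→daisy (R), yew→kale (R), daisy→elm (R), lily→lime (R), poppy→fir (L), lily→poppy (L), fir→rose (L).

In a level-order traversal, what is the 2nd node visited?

lily

Level-order visits nodes level by level from the root, left to right within each level.
Level 0: fern
Level 1: lily, yew
Level 2: poppy, lime, kale
Level 3: fir, pear
Level 4: rose
Level 5: daisy
Level 6: elm
Full level-order sequence: fern, lily, yew, poppy, lime, kale, fir, pear, rose, daisy, elm.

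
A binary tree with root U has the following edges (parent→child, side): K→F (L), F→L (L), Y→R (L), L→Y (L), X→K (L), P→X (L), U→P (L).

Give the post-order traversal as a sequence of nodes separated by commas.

R, Y, L, F, K, X, P, U

Post-order visits the left subtree, then the right subtree, then the node.
At U: go left to P.
  At P: go left to X.
    At X: go left to K.
      At K: go left to F.
        At F: go left to L.
          At L: go left to Y.
            At Y: go left to R.
              R is a leaf — visit R.
            At Y: no right child.
            Visit Y.
          At L: no right child.
          Visit L.
        At F: no right child.
        Visit F.
      At K: no right child.
      Visit K.
    At X: no right child.
    Visit X.
  At P: no right child.
  Visit P.
At U: no right child.
Visit U.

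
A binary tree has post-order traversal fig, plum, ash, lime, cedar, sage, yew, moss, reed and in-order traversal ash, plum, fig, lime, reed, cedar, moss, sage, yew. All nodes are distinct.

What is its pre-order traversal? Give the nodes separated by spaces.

reed lime ash plum fig moss cedar yew sage

The last element of post-order is the root; it splits in-order into left and right subtrees.
Root reed: left subtree has 4 nodes {ash, plum, fig, lime}, right has 4 {cedar, moss, sage, yew}.
  Root lime: left subtree has 3 nodes {ash, plum, fig}, right has 0 { }.
    Root ash: left subtree has 0 nodes { }, right has 2 {plum, fig}.
      Root plum: left subtree has 0 nodes { }, right has 1 {fig}.
  Root moss: left subtree has 1 node {cedar}, right has 2 {sage, yew}.
    Root yew: left subtree has 1 node {sage}, right has 0 { }.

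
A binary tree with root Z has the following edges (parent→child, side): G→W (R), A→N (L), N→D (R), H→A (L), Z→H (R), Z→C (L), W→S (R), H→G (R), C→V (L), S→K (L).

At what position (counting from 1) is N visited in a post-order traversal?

Post-order visits the left subtree, then the right subtree, then the node.
At Z: go left to C.
  At C: go left to V.
    V is a leaf — visit V.
  At C: no right child.
  Visit C.
At Z: go right to H.
  At H: go left to A.
    At A: go left to N.
      At N: no left child.
      At N: go right to D.
        D is a leaf — visit D.
      Visit N.
    At A: no right child.
    Visit A.
  At H: go right to G.
    At G: no left child.
    At G: go right to W.
      At W: no left child.
      At W: go right to S.
        At S: go left to K.
          K is a leaf — visit K.
        At S: no right child.
        Visit S.
      Visit W.
    Visit G.
  Visit H.
Visit Z.
Full post-order sequence: V, C, D, N, A, K, S, W, G, H, Z.

4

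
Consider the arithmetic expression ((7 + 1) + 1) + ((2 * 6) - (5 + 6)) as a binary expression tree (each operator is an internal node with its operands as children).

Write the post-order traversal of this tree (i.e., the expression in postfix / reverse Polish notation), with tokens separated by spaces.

7 1 + 1 + 2 6 * 5 6 + - +

Post-order on an expression tree gives postfix notation: for each operator, emit left operand, right operand, then the operator.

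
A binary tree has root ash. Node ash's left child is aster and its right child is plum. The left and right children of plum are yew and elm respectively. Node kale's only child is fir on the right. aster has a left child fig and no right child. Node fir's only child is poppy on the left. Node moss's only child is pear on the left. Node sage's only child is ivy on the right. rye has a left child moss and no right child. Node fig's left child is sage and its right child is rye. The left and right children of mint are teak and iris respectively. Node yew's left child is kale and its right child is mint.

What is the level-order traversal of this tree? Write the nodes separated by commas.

ash, aster, plum, fig, yew, elm, sage, rye, kale, mint, ivy, moss, fir, teak, iris, pear, poppy

Level-order visits nodes level by level from the root, left to right within each level.
Level 0: ash
Level 1: aster, plum
Level 2: fig, yew, elm
Level 3: sage, rye, kale, mint
Level 4: ivy, moss, fir, teak, iris
Level 5: pear, poppy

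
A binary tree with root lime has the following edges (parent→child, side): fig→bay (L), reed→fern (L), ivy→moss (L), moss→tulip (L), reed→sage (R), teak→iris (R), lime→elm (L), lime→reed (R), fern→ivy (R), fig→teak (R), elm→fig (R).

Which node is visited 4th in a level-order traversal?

Level-order visits nodes level by level from the root, left to right within each level.
Level 0: lime
Level 1: elm, reed
Level 2: fig, fern, sage
Level 3: bay, teak, ivy
Level 4: iris, moss
Level 5: tulip
Full level-order sequence: lime, elm, reed, fig, fern, sage, bay, teak, ivy, iris, moss, tulip.

fig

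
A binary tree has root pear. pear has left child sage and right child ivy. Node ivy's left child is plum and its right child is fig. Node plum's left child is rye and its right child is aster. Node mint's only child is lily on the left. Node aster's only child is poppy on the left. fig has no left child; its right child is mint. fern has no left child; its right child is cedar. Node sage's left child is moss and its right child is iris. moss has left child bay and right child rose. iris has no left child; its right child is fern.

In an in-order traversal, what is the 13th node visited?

ivy

In-order visits the left subtree, then the node, then the right subtree.
At pear: go left to sage.
  At sage: go left to moss.
    At moss: go left to bay.
      bay is a leaf — visit bay.
    Visit moss.
    At moss: go right to rose.
      rose is a leaf — visit rose.
  Visit sage.
  At sage: go right to iris.
    At iris: no left child.
    Visit iris.
    At iris: go right to fern.
      At fern: no left child.
      Visit fern.
      At fern: go right to cedar.
        cedar is a leaf — visit cedar.
Visit pear.
At pear: go right to ivy.
  At ivy: go left to plum.
    At plum: go left to rye.
      rye is a leaf — visit rye.
    Visit plum.
    At plum: go right to aster.
      At aster: go left to poppy.
        poppy is a leaf — visit poppy.
      Visit aster.
      At aster: no right child.
  Visit ivy.
  At ivy: go right to fig.
    At fig: no left child.
    Visit fig.
    At fig: go right to mint.
      At mint: go left to lily.
        lily is a leaf — visit lily.
      Visit mint.
      At mint: no right child.
Full in-order sequence: bay, moss, rose, sage, iris, fern, cedar, pear, rye, plum, poppy, aster, ivy, fig, lily, mint.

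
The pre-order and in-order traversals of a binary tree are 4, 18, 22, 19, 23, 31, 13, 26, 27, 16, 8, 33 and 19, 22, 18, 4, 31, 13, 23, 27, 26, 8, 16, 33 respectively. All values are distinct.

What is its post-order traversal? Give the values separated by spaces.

19 22 18 13 31 27 8 33 16 26 23 4

The first element of pre-order is the root; it splits in-order into left and right subtrees.
Root 4: left subtree has 3 nodes {19, 22, 18}, right has 8 {31, 13, 23, 27, 26, 8, 16, 33}.
  Root 18: left subtree has 2 nodes {19, 22}, right has 0 { }.
    Root 22: left subtree has 1 node {19}, right has 0 { }.
  Root 23: left subtree has 2 nodes {31, 13}, right has 5 {27, 26, 8, 16, 33}.
    Root 31: left subtree has 0 nodes { }, right has 1 {13}.
    Root 26: left subtree has 1 node {27}, right has 3 {8, 16, 33}.
      Root 16: left subtree has 1 node {8}, right has 1 {33}.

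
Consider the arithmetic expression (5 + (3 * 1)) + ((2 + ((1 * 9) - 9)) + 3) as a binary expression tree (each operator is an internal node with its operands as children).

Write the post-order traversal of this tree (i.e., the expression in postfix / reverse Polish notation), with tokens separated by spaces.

Post-order on an expression tree gives postfix notation: for each operator, emit left operand, right operand, then the operator.

5 3 1 * + 2 1 9 * 9 - + 3 + +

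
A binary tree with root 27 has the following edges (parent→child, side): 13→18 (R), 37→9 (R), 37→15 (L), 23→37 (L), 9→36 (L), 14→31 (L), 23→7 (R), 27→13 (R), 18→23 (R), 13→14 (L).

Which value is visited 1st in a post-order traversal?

31

Post-order visits the left subtree, then the right subtree, then the node.
At 27: no left child.
At 27: go right to 13.
  At 13: go left to 14.
    At 14: go left to 31.
      31 is a leaf — visit 31.
    At 14: no right child.
    Visit 14.
  At 13: go right to 18.
    At 18: no left child.
    At 18: go right to 23.
      At 23: go left to 37.
        At 37: go left to 15.
          15 is a leaf — visit 15.
        At 37: go right to 9.
          At 9: go left to 36.
            36 is a leaf — visit 36.
          At 9: no right child.
          Visit 9.
        Visit 37.
      At 23: go right to 7.
        7 is a leaf — visit 7.
      Visit 23.
    Visit 18.
  Visit 13.
Visit 27.
Full post-order sequence: 31, 14, 15, 36, 9, 37, 7, 23, 18, 13, 27.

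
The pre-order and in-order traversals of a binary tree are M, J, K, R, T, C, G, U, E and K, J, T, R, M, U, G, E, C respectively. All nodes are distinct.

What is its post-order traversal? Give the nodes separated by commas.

The first element of pre-order is the root; it splits in-order into left and right subtrees.
Root M: left subtree has 4 nodes {K, J, T, R}, right has 4 {U, G, E, C}.
  Root J: left subtree has 1 node {K}, right has 2 {T, R}.
    Root R: left subtree has 1 node {T}, right has 0 { }.
  Root C: left subtree has 3 nodes {U, G, E}, right has 0 { }.
    Root G: left subtree has 1 node {U}, right has 1 {E}.

K, T, R, J, U, E, G, C, M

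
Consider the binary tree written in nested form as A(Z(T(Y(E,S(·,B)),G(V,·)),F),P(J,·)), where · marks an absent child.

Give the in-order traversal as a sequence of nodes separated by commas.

E, Y, S, B, T, V, G, Z, F, A, J, P

In-order visits the left subtree, then the node, then the right subtree.
At A: go left to Z.
  At Z: go left to T.
    At T: go left to Y.
      At Y: go left to E.
        E is a leaf — visit E.
      Visit Y.
      At Y: go right to S.
        At S: no left child.
        Visit S.
        At S: go right to B.
          B is a leaf — visit B.
    Visit T.
    At T: go right to G.
      At G: go left to V.
        V is a leaf — visit V.
      Visit G.
      At G: no right child.
  Visit Z.
  At Z: go right to F.
    F is a leaf — visit F.
Visit A.
At A: go right to P.
  At P: go left to J.
    J is a leaf — visit J.
  Visit P.
  At P: no right child.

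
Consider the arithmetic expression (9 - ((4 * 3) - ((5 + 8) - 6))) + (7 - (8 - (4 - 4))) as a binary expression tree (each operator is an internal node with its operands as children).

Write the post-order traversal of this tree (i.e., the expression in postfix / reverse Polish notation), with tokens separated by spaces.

9 4 3 * 5 8 + 6 - - - 7 8 4 4 - - - +

Post-order on an expression tree gives postfix notation: for each operator, emit left operand, right operand, then the operator.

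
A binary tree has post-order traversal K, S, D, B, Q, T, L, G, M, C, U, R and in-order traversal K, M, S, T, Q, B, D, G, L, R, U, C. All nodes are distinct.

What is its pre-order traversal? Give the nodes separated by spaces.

R M K G T S Q B D L U C

The last element of post-order is the root; it splits in-order into left and right subtrees.
Root R: left subtree has 9 nodes {K, M, S, T, Q, B, D, G, L}, right has 2 {U, C}.
  Root M: left subtree has 1 node {K}, right has 7 {S, T, Q, B, D, G, L}.
    Root G: left subtree has 5 nodes {S, T, Q, B, D}, right has 1 {L}.
      Root T: left subtree has 1 node {S}, right has 3 {Q, B, D}.
        Root Q: left subtree has 0 nodes { }, right has 2 {B, D}.
          Root B: left subtree has 0 nodes { }, right has 1 {D}.
  Root U: left subtree has 0 nodes { }, right has 1 {C}.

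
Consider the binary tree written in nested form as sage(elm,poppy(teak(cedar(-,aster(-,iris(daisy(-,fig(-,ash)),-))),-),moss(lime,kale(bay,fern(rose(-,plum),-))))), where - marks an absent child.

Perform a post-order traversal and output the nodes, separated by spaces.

elm ash fig daisy iris aster cedar teak lime bay plum rose fern kale moss poppy sage

Post-order visits the left subtree, then the right subtree, then the node.
At sage: go left to elm.
  elm is a leaf — visit elm.
At sage: go right to poppy.
  At poppy: go left to teak.
    At teak: go left to cedar.
      At cedar: no left child.
      At cedar: go right to aster.
        At aster: no left child.
        At aster: go right to iris.
          At iris: go left to daisy.
            At daisy: no left child.
            At daisy: go right to fig.
              At fig: no left child.
              At fig: go right to ash.
                ash is a leaf — visit ash.
              Visit fig.
            Visit daisy.
          At iris: no right child.
          Visit iris.
        Visit aster.
      Visit cedar.
    At teak: no right child.
    Visit teak.
  At poppy: go right to moss.
    At moss: go left to lime.
      lime is a leaf — visit lime.
    At moss: go right to kale.
      At kale: go left to bay.
        bay is a leaf — visit bay.
      At kale: go right to fern.
        At fern: go left to rose.
          At rose: no left child.
          At rose: go right to plum.
            plum is a leaf — visit plum.
          Visit rose.
        At fern: no right child.
        Visit fern.
      Visit kale.
    Visit moss.
  Visit poppy.
Visit sage.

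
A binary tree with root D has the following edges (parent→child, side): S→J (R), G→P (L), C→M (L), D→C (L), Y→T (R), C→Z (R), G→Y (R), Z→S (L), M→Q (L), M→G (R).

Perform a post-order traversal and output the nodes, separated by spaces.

Q P T Y G M J S Z C D

Post-order visits the left subtree, then the right subtree, then the node.
At D: go left to C.
  At C: go left to M.
    At M: go left to Q.
      Q is a leaf — visit Q.
    At M: go right to G.
      At G: go left to P.
        P is a leaf — visit P.
      At G: go right to Y.
        At Y: no left child.
        At Y: go right to T.
          T is a leaf — visit T.
        Visit Y.
      Visit G.
    Visit M.
  At C: go right to Z.
    At Z: go left to S.
      At S: no left child.
      At S: go right to J.
        J is a leaf — visit J.
      Visit S.
    At Z: no right child.
    Visit Z.
  Visit C.
At D: no right child.
Visit D.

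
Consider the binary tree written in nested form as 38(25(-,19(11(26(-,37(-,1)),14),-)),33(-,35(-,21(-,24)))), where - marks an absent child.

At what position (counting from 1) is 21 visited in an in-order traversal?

In-order visits the left subtree, then the node, then the right subtree.
At 38: go left to 25.
  At 25: no left child.
  Visit 25.
  At 25: go right to 19.
    At 19: go left to 11.
      At 11: go left to 26.
        At 26: no left child.
        Visit 26.
        At 26: go right to 37.
          At 37: no left child.
          Visit 37.
          At 37: go right to 1.
            1 is a leaf — visit 1.
      Visit 11.
      At 11: go right to 14.
        14 is a leaf — visit 14.
    Visit 19.
    At 19: no right child.
Visit 38.
At 38: go right to 33.
  At 33: no left child.
  Visit 33.
  At 33: go right to 35.
    At 35: no left child.
    Visit 35.
    At 35: go right to 21.
      At 21: no left child.
      Visit 21.
      At 21: go right to 24.
        24 is a leaf — visit 24.
Full in-order sequence: 25, 26, 37, 1, 11, 14, 19, 38, 33, 35, 21, 24.

11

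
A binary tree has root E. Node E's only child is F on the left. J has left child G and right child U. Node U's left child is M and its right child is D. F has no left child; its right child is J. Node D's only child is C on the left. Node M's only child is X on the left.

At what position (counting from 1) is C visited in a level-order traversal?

Level-order visits nodes level by level from the root, left to right within each level.
Level 0: E
Level 1: F
Level 2: J
Level 3: G, U
Level 4: M, D
Level 5: X, C
Full level-order sequence: E, F, J, G, U, M, D, X, C.

9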